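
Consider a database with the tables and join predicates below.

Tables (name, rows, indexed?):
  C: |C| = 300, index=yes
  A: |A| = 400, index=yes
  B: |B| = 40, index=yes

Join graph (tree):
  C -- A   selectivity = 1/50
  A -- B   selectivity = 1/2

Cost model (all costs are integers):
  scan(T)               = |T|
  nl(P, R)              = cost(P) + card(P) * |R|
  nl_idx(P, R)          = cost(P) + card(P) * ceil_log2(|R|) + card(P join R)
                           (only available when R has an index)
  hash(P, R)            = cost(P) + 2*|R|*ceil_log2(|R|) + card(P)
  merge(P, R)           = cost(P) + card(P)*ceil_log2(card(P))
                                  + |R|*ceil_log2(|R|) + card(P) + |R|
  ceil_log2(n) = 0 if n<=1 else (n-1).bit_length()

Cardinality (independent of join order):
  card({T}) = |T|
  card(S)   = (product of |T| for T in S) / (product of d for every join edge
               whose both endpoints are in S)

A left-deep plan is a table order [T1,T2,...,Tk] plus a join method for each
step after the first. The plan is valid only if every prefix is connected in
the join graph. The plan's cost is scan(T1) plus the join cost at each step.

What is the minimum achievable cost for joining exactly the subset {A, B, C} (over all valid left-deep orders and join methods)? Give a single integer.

8280

Selinger DP over subsets of {A,B,C}:
  {C}: scan cost=300, card=300
  {A}: scan cost=400, card=400
  {B}: scan cost=40, card=40
  {AC}: card=2400; try (A,nl_idx)→5400, (C,hash)→6200, (C,nl_idx)→6400, (A,merge)→7300, (C,merge)→7400, (A,hash)→7800 …(+2); best=5400 via (A,nl_idx)
  {AB}: card=8000; try (B,hash)→1280, (A,merge)→4320, (B,merge)→4680, (A,hash)→7280, (A,nl_idx)→8400, (B,nl_idx)→10800 …(+2); best=1280 via (B,hash)
  {ABC}: card=48000; try (B,hash)→8280, (C,hash)→14680, (B,merge)→36880, (B,nl_idx)→67800, (B,nl)→101400, (C,merge)→116280 …(+2); best=8280 via (B,hash)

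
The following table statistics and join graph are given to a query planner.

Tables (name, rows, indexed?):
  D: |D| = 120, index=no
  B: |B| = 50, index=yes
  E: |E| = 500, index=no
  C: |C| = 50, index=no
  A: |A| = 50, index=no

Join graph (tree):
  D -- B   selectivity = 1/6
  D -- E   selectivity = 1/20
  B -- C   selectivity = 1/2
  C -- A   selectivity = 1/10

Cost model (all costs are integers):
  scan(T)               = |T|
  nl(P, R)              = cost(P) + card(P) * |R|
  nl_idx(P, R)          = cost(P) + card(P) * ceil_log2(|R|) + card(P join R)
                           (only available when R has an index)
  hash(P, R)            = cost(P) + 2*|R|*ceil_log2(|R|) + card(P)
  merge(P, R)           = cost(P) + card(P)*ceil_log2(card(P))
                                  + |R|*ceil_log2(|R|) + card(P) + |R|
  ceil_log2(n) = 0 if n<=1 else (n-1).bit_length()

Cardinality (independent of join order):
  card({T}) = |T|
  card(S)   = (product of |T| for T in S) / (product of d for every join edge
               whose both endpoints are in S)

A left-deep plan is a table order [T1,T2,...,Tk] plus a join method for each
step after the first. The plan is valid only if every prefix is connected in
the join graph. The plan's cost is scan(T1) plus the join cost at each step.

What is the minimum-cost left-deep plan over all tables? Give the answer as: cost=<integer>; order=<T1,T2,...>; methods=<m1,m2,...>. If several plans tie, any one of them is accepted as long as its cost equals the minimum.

Selinger DP (subsets sized 1..n):
  {D}: scan cost=120, card=120
  {B}: scan cost=50, card=50
  {E}: scan cost=500, card=500
  {C}: scan cost=50, card=50
  {A}: scan cost=50, card=50
  {BD}: card=1000; try (B,hash)→840, (D,merge)→1360, (B,merge)→1430, (D,hash)→1780, (B,nl_idx)→1840, (D,nl)→6050 …(+1); best=840 via (B,hash)
  {DE}: card=3000; try (D,hash)→2680, (E,merge)→6080, (D,merge)→6460, (E,hash)→9240, (E,nl)→60120, (D,nl)→60500; best=2680 via (D,hash)
  {BC}: card=1250; try (C,hash)→700, (B,hash)→700, (C,merge)→750, (B,merge)→750, (B,nl_idx)→1600, (C,nl)→2550 …(+1); best=700 via (C,hash)
  {AC}: card=250; try (C,hash)→700, (A,hash)→700, (C,merge)→750, (A,merge)→750, (C,nl)→2550, (A,nl)→2550; best=700 via (C,hash)
  {BDE}: card=25000; try (B,hash)→6280, (E,hash)→10840, (E,merge)→16840, (B,merge)→42030, (B,nl_idx)→45680, (B,nl)→152680 …(+1); best=6280 via (B,hash)
  {BCD}: card=25000; try (C,hash)→2440, (D,hash)→3630, (C,merge)→12190, (D,merge)→16660, (C,nl)→50840, (D,nl)→150700; best=2440 via (C,hash)
  {ABC}: card=6250; try (B,hash)→1550, (A,hash)→2550, (B,merge)→3300, (B,nl_idx)→8450, (B,nl)→13200, (A,merge)→16050 …(+1); best=1550 via (B,hash)
  {BCDE}: card=625000; try (C,hash)→31880, (E,hash)→36440, (C,merge)→406630, (E,merge)→407440, (C,nl)→1256280, (E,nl)→12502440; best=31880 via (C,hash)
  {ABCD}: card=125000; try (D,hash)→9480, (A,hash)→28040, (D,merge)→90010, (A,merge)→402790, (D,nl)→751550, (A,nl)→1252440; best=9480 via (D,hash)
  {ABCDE}: card=3125000; try (E,hash)→143480, (A,hash)→657480, (E,merge)→2264480, (A,merge)→13157230, (A,nl)→31281880, (E,nl)→62509480; best=143480 via (E,hash)

cost=143480; order=A,C,B,D,E; methods=hash,hash,hash,hash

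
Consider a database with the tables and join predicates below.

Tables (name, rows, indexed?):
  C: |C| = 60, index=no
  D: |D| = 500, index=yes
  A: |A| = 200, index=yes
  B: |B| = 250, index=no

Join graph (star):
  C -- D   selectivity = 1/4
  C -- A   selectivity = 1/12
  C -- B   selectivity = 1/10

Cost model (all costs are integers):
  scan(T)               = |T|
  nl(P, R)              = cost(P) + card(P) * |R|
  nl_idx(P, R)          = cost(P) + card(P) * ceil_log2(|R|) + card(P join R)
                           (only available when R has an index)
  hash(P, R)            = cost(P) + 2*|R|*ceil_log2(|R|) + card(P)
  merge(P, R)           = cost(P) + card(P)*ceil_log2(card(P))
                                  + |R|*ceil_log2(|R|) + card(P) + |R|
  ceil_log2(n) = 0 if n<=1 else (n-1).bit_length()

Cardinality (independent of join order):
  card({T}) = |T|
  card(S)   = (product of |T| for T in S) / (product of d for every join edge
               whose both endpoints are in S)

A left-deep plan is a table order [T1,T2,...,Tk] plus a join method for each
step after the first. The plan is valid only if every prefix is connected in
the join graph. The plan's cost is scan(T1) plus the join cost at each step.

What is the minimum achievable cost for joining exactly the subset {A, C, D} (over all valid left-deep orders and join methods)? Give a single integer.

Selinger DP over subsets of {A,C,D}:
  {C}: scan cost=60, card=60
  {D}: scan cost=500, card=500
  {A}: scan cost=200, card=200
  {CD}: card=7500; try (C,hash)→1720, (D,merge)→5480, (C,merge)→5920, (D,nl_idx)→8100, (D,hash)→9120, (D,nl)→30060 …(+1); best=1720 via (C,hash)
  {AC}: card=1000; try (C,hash)→1120, (A,nl_idx)→1540, (A,merge)→2280, (C,merge)→2420, (A,hash)→3320, (A,nl)→12060 …(+1); best=1120 via (C,hash)
  {ACD}: card=125000; try (D,hash)→11120, (A,hash)→12420, (D,merge)→17120, (A,merge)→108520, (D,nl_idx)→135120, (A,nl_idx)→186720 …(+2); best=11120 via (D,hash)

11120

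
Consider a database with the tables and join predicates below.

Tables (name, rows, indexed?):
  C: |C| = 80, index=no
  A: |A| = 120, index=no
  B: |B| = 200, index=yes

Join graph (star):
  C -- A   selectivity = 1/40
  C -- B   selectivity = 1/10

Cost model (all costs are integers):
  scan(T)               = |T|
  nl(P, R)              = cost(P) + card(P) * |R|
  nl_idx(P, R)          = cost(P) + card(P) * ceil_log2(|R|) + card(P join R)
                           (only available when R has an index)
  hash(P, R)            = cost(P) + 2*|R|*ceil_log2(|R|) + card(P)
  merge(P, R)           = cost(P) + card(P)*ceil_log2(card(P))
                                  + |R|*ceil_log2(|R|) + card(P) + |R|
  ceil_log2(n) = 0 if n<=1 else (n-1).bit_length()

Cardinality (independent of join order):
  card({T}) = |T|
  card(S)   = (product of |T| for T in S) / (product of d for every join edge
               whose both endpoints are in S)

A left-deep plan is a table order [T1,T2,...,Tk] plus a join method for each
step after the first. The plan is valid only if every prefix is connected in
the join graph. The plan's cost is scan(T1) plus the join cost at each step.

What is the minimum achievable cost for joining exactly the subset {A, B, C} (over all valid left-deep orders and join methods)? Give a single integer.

Selinger DP over subsets of {A,B,C}:
  {C}: scan cost=80, card=80
  {A}: scan cost=120, card=120
  {B}: scan cost=200, card=200
  {AC}: card=240; try (C,hash)→1360, (A,merge)→1680, (C,merge)→1720, (A,hash)→1840, (A,nl)→9680, (C,nl)→9720; best=1360 via (C,hash)
  {BC}: card=1600; try (C,hash)→1520, (B,nl_idx)→2320, (B,merge)→2520, (C,merge)→2640, (B,hash)→3360, (B,nl)→16080 …(+1); best=1520 via (C,hash)
  {ABC}: card=4800; try (B,hash)→4800, (A,hash)→4800, (B,merge)→5320, (B,nl_idx)→8080, (A,merge)→21680, (B,nl)→49360 …(+1); best=4800 via (B,hash)

4800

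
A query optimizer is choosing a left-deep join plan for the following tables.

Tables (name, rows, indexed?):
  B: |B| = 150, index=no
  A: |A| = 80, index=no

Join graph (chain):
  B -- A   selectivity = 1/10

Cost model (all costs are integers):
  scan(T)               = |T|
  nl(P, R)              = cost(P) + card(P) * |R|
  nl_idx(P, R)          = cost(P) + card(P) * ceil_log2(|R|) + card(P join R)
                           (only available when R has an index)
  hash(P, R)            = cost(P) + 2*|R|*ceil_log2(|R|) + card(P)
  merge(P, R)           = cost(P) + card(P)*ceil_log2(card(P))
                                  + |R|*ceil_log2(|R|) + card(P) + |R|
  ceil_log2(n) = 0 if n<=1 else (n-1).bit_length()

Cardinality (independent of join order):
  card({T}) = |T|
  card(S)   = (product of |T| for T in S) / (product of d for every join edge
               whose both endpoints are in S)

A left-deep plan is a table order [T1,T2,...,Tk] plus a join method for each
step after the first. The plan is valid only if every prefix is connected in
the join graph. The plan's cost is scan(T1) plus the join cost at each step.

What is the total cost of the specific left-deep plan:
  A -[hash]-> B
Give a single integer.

step 1: scan A: cost=80, card=80
step 2: join B via hash
    card(P join B) = 80*150/(10) = 1200
    cost = 80 + 2*150*8 + 80 = 2560

2560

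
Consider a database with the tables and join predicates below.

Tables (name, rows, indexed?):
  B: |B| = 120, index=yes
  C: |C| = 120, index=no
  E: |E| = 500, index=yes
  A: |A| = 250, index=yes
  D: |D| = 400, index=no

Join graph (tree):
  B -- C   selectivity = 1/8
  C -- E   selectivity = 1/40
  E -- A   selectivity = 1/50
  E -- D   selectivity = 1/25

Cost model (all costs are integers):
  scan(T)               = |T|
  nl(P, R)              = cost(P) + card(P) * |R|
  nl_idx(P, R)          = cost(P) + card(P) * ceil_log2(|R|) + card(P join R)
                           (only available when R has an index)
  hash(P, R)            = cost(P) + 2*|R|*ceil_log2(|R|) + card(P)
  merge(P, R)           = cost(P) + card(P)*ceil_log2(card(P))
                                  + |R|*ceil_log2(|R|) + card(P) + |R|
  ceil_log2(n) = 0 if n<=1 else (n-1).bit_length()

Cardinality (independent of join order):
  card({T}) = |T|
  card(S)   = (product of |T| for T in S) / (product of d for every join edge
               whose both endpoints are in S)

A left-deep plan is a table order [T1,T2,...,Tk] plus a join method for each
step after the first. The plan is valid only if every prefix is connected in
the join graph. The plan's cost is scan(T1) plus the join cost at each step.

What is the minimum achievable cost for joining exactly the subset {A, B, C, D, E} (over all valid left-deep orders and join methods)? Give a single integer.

Selinger DP over subsets of {A,B,C,D,E}:
  {B}: scan cost=120, card=120
  {C}: scan cost=120, card=120
  {E}: scan cost=500, card=500
  {A}: scan cost=250, card=250
  {D}: scan cost=400, card=400
  {BC}: card=1800; try (C,hash)→1920, (B,hash)→1920, (C,merge)→2040, (B,merge)→2040, (B,nl_idx)→2760, (C,nl)→14520 …(+1); best=1920 via (C,hash)
  {CE}: card=1500; try (C,hash)→2680, (E,nl_idx)→2700, (E,merge)→6080, (C,merge)→6460, (E,hash)→9240, (E,nl)→60120 …(+1); best=2680 via (C,hash)
  {AE}: card=2500; try (E,nl_idx)→5000, (A,hash)→5000, (A,nl_idx)→7000, (E,merge)→7500, (A,merge)→7750, (E,hash)→9500 …(+2); best=5000 via (E,nl_idx)
  {DE}: card=8000; try (D,hash)→8200, (E,merge)→9400, (D,merge)→9500, (E,hash)→9800, (E,nl_idx)→12000, (E,nl)→200400 …(+1); best=8200 via (D,hash)
  {BCE}: card=22500; try (B,hash)→5860, (E,hash)→12720, (B,merge)→21640, (E,merge)→28520, (B,nl_idx)→35680, (E,nl_idx)→40620 …(+2); best=5860 via (B,hash)
  {ACE}: card=7500; try (A,hash)→8180, (C,hash)→9180, (A,nl_idx)→22180, (A,merge)→22930, (C,merge)→38460, (C,nl)→305000 …(+1); best=8180 via (A,hash)
  {CDE}: card=24000; try (D,hash)→11380, (C,hash)→17880, (D,merge)→24680, (C,merge)→121160, (D,nl)→602680, (C,nl)→968200; best=11380 via (D,hash)
  {ADE}: card=40000; try (D,hash)→14700, (A,hash)→20200, (D,merge)→41500, (A,nl_idx)→112200, (A,merge)→122450, (D,nl)→1005000 …(+1); best=14700 via (D,hash)
  {ABCE}: card=112500; try (B,hash)→17360, (A,hash)→32360, (B,merge)→114140, (B,nl_idx)→173180, (A,nl_idx)→298360, (A,merge)→368110 …(+2); best=17360 via (B,hash)
  {BCDE}: card=360000; try (D,hash)→35560, (B,hash)→37060, (D,merge)→369860, (B,merge)→396340, (B,nl_idx)→539380, (B,nl)→2891380 …(+1); best=35560 via (D,hash)
  {ACDE}: card=120000; try (D,hash)→22880, (A,hash)→39380, (C,hash)→56380, (D,merge)→117180, (A,nl_idx)→323380, (A,merge)→397630 …(+4); best=22880 via (D,hash)
  {ABCDE}: card=1800000; try (D,hash)→137060, (B,hash)→144560, (A,hash)→399560, (D,merge)→2046360, (B,merge)→2183840, (B,nl_idx)→2662880 …(+5); best=137060 via (D,hash)

137060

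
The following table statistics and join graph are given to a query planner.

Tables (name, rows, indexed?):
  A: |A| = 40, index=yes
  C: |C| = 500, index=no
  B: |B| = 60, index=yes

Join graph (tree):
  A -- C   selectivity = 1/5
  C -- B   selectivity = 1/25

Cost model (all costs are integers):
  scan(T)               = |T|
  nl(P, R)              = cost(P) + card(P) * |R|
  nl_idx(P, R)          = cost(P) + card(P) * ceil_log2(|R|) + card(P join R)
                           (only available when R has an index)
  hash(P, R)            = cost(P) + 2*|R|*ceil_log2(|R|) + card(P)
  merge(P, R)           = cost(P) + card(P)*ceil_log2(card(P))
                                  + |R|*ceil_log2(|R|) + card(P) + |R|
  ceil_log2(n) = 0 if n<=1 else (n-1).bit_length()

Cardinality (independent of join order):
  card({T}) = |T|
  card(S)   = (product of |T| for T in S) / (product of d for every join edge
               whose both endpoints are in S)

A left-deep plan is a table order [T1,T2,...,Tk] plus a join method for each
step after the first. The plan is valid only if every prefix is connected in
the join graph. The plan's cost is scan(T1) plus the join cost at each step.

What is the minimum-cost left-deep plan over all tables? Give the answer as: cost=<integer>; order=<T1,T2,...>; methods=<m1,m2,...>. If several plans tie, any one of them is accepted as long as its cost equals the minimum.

Selinger DP (subsets sized 1..n):
  {A}: scan cost=40, card=40
  {C}: scan cost=500, card=500
  {B}: scan cost=60, card=60
  {AC}: card=4000; try (A,hash)→1480, (C,merge)→5320, (A,merge)→5780, (A,nl_idx)→7500, (C,hash)→9080, (C,nl)→20040 …(+1); best=1480 via (A,hash)
  {BC}: card=1200; try (B,hash)→1720, (B,nl_idx)→4700, (C,merge)→5480, (B,merge)→5920, (C,hash)→9120, (C,nl)→30060 …(+1); best=1720 via (B,hash)
  {ABC}: card=9600; try (A,hash)→3400, (B,hash)→6200, (A,merge)→16400, (A,nl_idx)→18520, (B,nl_idx)→35080, (A,nl)→49720 …(+2); best=3400 via (A,hash)

cost=3400; order=C,B,A; methods=hash,hash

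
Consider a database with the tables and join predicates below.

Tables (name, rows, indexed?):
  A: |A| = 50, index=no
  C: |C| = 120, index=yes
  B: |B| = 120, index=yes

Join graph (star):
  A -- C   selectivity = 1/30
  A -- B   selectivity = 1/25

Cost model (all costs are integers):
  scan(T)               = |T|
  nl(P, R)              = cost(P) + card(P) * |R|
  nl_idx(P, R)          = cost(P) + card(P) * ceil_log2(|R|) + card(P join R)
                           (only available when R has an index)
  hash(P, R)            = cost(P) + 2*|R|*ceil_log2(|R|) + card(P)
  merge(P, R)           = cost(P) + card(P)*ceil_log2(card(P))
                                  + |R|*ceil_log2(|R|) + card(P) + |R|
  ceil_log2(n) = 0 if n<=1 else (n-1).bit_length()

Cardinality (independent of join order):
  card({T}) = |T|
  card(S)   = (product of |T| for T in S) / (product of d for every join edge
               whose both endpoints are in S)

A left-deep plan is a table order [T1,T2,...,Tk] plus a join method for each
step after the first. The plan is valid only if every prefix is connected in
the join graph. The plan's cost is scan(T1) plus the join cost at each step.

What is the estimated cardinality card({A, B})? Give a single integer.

Tables in S: A(50), B(120)
Edges inside S: A-B(d=25)
numerator = 50 * 120 = 6000
denominator = 25 = 25
card(S) = 6000 / 25 = 240

240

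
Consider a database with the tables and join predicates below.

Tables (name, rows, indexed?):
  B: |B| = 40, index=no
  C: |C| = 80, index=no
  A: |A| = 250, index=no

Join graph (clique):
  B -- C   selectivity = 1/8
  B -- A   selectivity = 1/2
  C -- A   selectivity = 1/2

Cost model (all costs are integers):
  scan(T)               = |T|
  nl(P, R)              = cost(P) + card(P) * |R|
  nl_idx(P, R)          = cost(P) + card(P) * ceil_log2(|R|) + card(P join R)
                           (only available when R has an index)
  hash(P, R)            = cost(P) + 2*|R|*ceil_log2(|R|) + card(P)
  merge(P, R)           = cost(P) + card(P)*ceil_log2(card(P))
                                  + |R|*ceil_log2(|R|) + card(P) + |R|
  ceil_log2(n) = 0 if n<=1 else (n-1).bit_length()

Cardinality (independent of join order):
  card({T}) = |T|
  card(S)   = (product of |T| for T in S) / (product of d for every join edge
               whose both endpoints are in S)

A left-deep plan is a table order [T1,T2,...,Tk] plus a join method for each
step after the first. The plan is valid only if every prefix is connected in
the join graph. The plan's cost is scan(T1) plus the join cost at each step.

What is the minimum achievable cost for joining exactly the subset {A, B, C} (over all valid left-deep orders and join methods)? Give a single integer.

Selinger DP over subsets of {A,B,C}:
  {B}: scan cost=40, card=40
  {C}: scan cost=80, card=80
  {A}: scan cost=250, card=250
  {BC}: card=400; try (B,hash)→640, (C,merge)→960, (B,merge)→1000, (C,hash)→1200, (C,nl)→3240, (B,nl)→3280; best=640 via (B,hash)
  {AB}: card=5000; try (B,hash)→980, (A,merge)→2570, (B,merge)→2780, (A,hash)→4080, (A,nl)→10040, (B,nl)→10250; best=980 via (B,hash)
  {AC}: card=10000; try (C,hash)→1620, (A,merge)→2970, (C,merge)→3140, (A,hash)→4160, (A,nl)→20080, (C,nl)→20250; best=1620 via (C,hash)
  {ABC}: card=25000; try (A,hash)→5040, (A,merge)→6890, (C,hash)→7100, (B,hash)→12100, (C,merge)→71620, (A,nl)→100640 …(+3); best=5040 via (A,hash)

5040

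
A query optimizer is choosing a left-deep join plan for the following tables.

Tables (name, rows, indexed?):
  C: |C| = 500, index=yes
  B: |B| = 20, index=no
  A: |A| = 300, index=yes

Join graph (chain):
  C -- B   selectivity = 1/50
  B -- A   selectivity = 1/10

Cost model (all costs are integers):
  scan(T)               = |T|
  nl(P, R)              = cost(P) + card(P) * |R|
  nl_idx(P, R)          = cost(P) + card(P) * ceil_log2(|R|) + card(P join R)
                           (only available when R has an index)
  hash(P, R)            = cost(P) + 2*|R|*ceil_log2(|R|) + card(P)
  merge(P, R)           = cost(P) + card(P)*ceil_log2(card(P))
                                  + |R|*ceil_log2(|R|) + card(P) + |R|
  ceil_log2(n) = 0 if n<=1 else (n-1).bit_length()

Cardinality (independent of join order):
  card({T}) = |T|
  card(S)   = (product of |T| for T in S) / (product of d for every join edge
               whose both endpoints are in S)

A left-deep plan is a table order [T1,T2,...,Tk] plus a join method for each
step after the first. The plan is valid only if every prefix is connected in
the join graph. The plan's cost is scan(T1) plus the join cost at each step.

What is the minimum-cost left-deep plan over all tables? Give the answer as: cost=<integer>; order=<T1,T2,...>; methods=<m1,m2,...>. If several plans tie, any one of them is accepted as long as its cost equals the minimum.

cost=5200; order=B,C,A; methods=nl_idx,merge

Selinger DP (subsets sized 1..n):
  {C}: scan cost=500, card=500
  {B}: scan cost=20, card=20
  {A}: scan cost=300, card=300
  {BC}: card=200; try (C,nl_idx)→400, (B,hash)→1200, (C,merge)→5140, (B,merge)→5620, (C,hash)→9040, (C,nl)→10020 …(+1); best=400 via (C,nl_idx)
  {AB}: card=600; try (B,hash)→800, (A,nl_idx)→800, (A,merge)→3140, (B,merge)→3420, (A,hash)→5440, (A,nl)→6020 …(+1); best=800 via (B,hash)
  {ABC}: card=6000; try (A,merge)→5200, (A,hash)→6000, (A,nl_idx)→8200, (C,hash)→10400, (C,nl_idx)→12200, (C,merge)→12400 …(+2); best=5200 via (A,merge)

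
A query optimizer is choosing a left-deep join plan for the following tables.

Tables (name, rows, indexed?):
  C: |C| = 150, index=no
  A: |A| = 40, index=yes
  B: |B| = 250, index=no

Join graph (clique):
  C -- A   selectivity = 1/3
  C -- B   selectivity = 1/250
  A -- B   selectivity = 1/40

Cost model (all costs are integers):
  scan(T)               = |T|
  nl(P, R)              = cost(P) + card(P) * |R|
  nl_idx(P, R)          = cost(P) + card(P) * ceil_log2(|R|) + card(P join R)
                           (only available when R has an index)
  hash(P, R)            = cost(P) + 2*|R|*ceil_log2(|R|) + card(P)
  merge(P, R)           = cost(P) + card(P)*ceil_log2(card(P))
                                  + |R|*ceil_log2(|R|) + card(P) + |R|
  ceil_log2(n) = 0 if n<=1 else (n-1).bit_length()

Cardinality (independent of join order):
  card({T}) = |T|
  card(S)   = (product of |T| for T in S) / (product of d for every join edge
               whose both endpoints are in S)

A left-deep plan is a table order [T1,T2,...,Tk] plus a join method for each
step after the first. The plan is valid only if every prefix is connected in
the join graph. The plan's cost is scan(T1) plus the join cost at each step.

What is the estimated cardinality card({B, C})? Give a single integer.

Tables in S: B(250), C(150)
Edges inside S: C-B(d=250)
numerator = 250 * 150 = 37500
denominator = 250 = 250
card(S) = 37500 / 250 = 150

150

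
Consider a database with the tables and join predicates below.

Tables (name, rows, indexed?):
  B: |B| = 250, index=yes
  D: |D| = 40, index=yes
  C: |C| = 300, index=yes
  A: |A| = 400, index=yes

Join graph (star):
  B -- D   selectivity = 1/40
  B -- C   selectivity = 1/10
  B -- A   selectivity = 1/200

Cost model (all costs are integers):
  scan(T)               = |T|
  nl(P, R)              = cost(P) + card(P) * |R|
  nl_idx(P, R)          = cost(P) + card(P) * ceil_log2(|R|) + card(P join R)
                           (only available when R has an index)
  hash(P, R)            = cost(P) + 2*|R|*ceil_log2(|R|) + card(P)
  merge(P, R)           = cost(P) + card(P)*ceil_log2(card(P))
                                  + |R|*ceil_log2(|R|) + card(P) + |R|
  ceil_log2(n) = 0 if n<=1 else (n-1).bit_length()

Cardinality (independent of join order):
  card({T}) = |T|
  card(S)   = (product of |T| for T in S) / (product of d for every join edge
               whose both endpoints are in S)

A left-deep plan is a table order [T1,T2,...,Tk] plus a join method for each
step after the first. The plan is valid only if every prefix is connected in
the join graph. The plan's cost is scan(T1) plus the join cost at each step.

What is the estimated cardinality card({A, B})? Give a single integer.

Tables in S: A(400), B(250)
Edges inside S: B-A(d=200)
numerator = 400 * 250 = 100000
denominator = 200 = 200
card(S) = 100000 / 200 = 500

500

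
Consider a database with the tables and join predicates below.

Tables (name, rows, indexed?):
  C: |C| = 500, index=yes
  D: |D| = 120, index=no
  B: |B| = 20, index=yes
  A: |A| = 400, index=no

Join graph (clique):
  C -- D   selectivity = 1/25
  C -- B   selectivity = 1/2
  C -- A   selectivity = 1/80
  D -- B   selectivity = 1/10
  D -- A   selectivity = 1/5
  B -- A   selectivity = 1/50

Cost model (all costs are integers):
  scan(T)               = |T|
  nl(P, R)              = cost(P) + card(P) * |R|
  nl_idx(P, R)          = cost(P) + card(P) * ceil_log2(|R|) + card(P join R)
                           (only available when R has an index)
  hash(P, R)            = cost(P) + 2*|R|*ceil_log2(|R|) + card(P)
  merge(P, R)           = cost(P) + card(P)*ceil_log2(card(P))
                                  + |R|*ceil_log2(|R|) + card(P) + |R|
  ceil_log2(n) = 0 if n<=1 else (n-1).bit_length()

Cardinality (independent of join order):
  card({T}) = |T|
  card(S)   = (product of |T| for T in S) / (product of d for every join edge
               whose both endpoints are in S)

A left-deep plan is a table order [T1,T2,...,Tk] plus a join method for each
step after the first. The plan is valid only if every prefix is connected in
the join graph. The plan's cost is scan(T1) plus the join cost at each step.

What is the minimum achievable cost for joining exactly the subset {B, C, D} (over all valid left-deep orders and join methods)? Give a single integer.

5000

Selinger DP over subsets of {B,C,D}:
  {C}: scan cost=500, card=500
  {D}: scan cost=120, card=120
  {B}: scan cost=20, card=20
  {CD}: card=2400; try (D,hash)→2680, (C,nl_idx)→3600, (C,merge)→6080, (D,merge)→6460, (C,hash)→9240, (C,nl)→60120 …(+1); best=2680 via (D,hash)
  {BC}: card=5000; try (B,hash)→1200, (C,merge)→5140, (C,nl_idx)→5200, (B,merge)→5620, (B,nl_idx)→8000, (C,hash)→9040 …(+2); best=1200 via (B,hash)
  {BD}: card=240; try (B,hash)→440, (B,nl_idx)→960, (D,merge)→1100, (B,merge)→1200, (D,hash)→1720, (D,nl)→2420 …(+1); best=440 via (B,hash)
  {BCD}: card=2400; try (C,nl_idx)→5000, (B,hash)→5280, (C,merge)→7600, (D,hash)→7880, (C,hash)→9680, (B,nl_idx)→17080 …(+5); best=5000 via (C,nl_idx)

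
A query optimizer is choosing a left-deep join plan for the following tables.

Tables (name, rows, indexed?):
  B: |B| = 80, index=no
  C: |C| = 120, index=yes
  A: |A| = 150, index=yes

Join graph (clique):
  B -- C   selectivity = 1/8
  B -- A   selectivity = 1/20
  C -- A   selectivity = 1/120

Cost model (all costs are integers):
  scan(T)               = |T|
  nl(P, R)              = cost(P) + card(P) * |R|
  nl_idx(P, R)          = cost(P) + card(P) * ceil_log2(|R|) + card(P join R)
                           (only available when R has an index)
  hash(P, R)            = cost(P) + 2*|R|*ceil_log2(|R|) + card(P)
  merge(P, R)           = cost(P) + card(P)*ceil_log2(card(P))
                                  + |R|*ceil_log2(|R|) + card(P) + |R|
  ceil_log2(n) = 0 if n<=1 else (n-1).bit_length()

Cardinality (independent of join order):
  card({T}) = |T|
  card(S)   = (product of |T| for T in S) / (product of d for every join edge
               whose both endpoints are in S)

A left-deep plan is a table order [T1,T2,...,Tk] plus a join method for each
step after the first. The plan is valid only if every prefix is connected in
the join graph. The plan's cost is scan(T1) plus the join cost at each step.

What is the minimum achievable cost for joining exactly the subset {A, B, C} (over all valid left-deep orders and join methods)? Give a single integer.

2500

Selinger DP over subsets of {A,B,C}:
  {B}: scan cost=80, card=80
  {C}: scan cost=120, card=120
  {A}: scan cost=150, card=150
  {BC}: card=1200; try (B,hash)→1360, (C,merge)→1680, (B,merge)→1720, (C,hash)→1840, (C,nl_idx)→1840, (C,nl)→9680 …(+1); best=1360 via (B,hash)
  {AB}: card=600; try (A,nl_idx)→1320, (B,hash)→1420, (A,merge)→2070, (B,merge)→2140, (A,hash)→2560, (A,nl)→12080 …(+1); best=1320 via (A,nl_idx)
  {AC}: card=150; try (A,nl_idx)→1230, (C,nl_idx)→1350, (C,hash)→1980, (A,merge)→2430, (C,merge)→2460, (A,hash)→2640 …(+2); best=1230 via (A,nl_idx)
  {ABC}: card=75; try (B,hash)→2500, (B,merge)→3220, (C,hash)→3600, (A,hash)→4960, (C,nl_idx)→5595, (C,merge)→8880 …(+5); best=2500 via (B,hash)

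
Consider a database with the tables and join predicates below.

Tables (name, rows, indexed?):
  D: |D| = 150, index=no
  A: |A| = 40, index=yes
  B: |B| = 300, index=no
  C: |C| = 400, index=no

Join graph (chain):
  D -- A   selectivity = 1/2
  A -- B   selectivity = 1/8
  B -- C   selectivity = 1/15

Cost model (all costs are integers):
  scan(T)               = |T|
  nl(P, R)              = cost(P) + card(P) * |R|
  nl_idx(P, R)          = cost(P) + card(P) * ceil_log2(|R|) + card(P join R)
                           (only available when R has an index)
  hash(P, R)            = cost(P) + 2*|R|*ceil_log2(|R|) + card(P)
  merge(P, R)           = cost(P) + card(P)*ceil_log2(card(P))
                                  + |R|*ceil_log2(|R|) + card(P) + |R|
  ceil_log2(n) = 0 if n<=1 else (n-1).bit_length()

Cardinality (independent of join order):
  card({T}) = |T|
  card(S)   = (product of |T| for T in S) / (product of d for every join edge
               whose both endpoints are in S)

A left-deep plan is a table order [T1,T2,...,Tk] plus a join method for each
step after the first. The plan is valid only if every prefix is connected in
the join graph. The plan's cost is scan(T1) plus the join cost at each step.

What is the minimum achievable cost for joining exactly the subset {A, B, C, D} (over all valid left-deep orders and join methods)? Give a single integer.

Selinger DP over subsets of {A,B,C,D}:
  {D}: scan cost=150, card=150
  {A}: scan cost=40, card=40
  {B}: scan cost=300, card=300
  {C}: scan cost=400, card=400
  {AD}: card=3000; try (A,hash)→780, (D,merge)→1670, (A,merge)→1780, (D,hash)→2480, (A,nl_idx)→4050, (D,nl)→6040 …(+1); best=780 via (A,hash)
  {AB}: card=1500; try (A,hash)→1080, (B,merge)→3320, (A,merge)→3580, (A,nl_idx)→3600, (B,hash)→5480, (B,nl)→12040 …(+1); best=1080 via (A,hash)
  {BC}: card=8000; try (B,hash)→6200, (C,merge)→7300, (B,merge)→7400, (C,hash)→7800, (C,nl)→120300, (B,nl)→120400; best=6200 via (B,hash)
  {ABD}: card=112500; try (D,hash)→4980, (B,hash)→9180, (D,merge)→20430, (B,merge)→42780, (D,nl)→226080, (B,nl)→900780; best=4980 via (D,hash)
  {ABC}: card=40000; try (C,hash)→9780, (A,hash)→14680, (C,merge)→23080, (A,nl_idx)→94200, (A,merge)→118480, (A,nl)→326200 …(+1); best=9780 via (C,hash)
  {ABCD}: card=3000000; try (D,hash)→52180, (C,hash)→124680, (D,merge)→691130, (C,merge)→2033980, (D,nl)→6009780, (C,nl)→45004980; best=52180 via (D,hash)

52180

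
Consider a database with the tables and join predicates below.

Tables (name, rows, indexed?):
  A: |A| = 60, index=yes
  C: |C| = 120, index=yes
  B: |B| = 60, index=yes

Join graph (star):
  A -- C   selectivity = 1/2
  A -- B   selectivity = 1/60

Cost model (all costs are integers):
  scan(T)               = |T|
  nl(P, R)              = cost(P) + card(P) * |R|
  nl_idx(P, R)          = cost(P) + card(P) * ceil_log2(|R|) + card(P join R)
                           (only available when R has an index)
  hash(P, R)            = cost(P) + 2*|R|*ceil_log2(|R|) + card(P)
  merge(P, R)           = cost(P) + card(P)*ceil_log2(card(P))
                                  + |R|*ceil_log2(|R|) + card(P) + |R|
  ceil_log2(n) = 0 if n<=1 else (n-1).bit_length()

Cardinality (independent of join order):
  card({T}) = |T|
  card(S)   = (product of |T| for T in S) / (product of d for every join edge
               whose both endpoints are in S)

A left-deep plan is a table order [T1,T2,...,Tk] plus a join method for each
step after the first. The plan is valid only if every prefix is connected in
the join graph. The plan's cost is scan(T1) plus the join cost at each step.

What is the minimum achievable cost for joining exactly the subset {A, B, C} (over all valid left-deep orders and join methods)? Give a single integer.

1860

Selinger DP over subsets of {A,B,C}:
  {A}: scan cost=60, card=60
  {C}: scan cost=120, card=120
  {B}: scan cost=60, card=60
  {AC}: card=3600; try (A,hash)→960, (C,merge)→1440, (A,merge)→1500, (C,hash)→1800, (C,nl_idx)→4080, (A,nl_idx)→4440 …(+2); best=960 via (A,hash)
  {AB}: card=60; try (B,nl_idx)→480, (A,nl_idx)→480, (B,hash)→840, (A,hash)→840, (B,merge)→900, (A,merge)→900 …(+2); best=480 via (B,nl_idx)
  {ABC}: card=3600; try (C,merge)→1860, (C,hash)→2220, (C,nl_idx)→4500, (B,hash)→5280, (C,nl)→7680, (B,nl_idx)→26160 …(+2); best=1860 via (C,merge)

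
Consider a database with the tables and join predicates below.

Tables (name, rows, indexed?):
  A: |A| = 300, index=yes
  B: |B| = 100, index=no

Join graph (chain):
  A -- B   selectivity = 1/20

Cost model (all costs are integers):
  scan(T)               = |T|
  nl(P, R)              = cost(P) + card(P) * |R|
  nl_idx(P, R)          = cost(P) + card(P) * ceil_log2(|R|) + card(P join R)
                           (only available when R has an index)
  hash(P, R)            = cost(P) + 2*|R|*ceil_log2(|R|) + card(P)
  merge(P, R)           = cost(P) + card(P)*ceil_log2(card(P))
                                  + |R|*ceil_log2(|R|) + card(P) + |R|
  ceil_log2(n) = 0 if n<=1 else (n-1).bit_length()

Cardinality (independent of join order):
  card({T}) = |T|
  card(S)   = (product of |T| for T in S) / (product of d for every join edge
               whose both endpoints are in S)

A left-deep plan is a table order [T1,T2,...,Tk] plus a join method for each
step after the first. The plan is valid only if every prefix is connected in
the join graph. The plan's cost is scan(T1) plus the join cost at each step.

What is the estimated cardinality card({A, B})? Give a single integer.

1500

Tables in S: A(300), B(100)
Edges inside S: A-B(d=20)
numerator = 300 * 100 = 30000
denominator = 20 = 20
card(S) = 30000 / 20 = 1500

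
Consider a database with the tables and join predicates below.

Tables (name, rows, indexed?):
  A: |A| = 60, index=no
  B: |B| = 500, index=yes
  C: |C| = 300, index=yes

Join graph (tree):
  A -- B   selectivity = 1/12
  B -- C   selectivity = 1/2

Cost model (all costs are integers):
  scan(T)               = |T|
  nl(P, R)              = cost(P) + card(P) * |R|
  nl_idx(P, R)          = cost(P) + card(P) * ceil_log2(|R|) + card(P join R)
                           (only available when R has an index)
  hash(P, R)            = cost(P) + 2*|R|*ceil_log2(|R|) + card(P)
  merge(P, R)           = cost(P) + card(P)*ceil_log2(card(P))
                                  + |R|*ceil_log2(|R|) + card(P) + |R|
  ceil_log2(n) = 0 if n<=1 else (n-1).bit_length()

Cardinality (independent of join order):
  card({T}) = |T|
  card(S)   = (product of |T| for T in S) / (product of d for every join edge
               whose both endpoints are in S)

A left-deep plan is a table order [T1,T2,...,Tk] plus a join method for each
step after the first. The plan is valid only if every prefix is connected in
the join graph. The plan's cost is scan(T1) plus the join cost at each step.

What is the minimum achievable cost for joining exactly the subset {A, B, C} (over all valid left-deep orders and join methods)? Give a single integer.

Selinger DP over subsets of {A,B,C}:
  {A}: scan cost=60, card=60
  {B}: scan cost=500, card=500
  {C}: scan cost=300, card=300
  {AB}: card=2500; try (A,hash)→1720, (B,nl_idx)→3100, (B,merge)→5480, (A,merge)→5920, (B,hash)→9120, (B,nl)→30060 …(+1); best=1720 via (A,hash)
  {BC}: card=75000; try (C,hash)→6400, (B,merge)→8300, (C,merge)→8500, (B,hash)→9600, (B,nl_idx)→78000, (C,nl_idx)→80000 …(+2); best=6400 via (C,hash)
  {ABC}: card=375000; try (C,hash)→9620, (C,merge)→37220, (A,hash)→82120, (C,nl_idx)→399220, (C,nl)→751720, (A,merge)→1356820 …(+1); best=9620 via (C,hash)

9620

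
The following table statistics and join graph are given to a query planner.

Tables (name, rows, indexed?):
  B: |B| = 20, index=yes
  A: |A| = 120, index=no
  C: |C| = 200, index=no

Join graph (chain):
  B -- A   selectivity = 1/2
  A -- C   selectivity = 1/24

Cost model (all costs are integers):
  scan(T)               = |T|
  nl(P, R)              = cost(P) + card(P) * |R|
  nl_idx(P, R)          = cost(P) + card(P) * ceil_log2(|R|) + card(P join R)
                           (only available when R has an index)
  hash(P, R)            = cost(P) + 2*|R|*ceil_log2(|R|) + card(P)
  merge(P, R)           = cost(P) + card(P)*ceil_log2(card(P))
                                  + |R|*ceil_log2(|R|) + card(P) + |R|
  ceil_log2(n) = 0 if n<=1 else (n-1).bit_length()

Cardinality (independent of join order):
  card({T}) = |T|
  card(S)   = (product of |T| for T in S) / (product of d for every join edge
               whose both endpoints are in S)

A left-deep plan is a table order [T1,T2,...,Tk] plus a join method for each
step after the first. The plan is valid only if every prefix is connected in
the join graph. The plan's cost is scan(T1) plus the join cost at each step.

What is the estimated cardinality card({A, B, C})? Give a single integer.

Tables in S: A(120), B(20), C(200)
Edges inside S: B-A(d=2), A-C(d=24)
numerator = 120 * 20 * 200 = 480000
denominator = 2 * 24 = 48
card(S) = 480000 / 48 = 10000

10000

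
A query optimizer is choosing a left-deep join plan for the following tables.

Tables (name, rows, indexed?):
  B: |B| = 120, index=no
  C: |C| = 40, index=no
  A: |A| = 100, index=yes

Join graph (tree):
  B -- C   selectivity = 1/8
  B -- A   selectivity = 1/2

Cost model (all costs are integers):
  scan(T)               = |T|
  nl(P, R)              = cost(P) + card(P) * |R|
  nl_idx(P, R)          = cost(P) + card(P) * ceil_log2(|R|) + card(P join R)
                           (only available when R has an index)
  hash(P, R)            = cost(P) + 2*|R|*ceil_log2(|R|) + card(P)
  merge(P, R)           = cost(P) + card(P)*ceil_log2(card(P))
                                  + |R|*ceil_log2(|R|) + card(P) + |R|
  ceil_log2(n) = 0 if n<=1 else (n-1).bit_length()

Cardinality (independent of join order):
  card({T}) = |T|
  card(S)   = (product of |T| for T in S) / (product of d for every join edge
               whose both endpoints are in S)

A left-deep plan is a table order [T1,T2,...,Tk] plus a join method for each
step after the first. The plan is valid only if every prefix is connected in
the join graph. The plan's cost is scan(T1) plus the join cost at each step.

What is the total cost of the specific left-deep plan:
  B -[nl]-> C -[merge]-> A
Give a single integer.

12320

step 1: scan B: cost=120, card=120
step 2: join C via nl
    card(P join C) = 120*40/(8) = 600
    cost = 120 + 120*40 = 4920
step 3: join A via merge
    card(P join A) = 600*100/(2) = 30000
    cost = 4920 + 600*10 + 100*7 + 600 + 100 = 12320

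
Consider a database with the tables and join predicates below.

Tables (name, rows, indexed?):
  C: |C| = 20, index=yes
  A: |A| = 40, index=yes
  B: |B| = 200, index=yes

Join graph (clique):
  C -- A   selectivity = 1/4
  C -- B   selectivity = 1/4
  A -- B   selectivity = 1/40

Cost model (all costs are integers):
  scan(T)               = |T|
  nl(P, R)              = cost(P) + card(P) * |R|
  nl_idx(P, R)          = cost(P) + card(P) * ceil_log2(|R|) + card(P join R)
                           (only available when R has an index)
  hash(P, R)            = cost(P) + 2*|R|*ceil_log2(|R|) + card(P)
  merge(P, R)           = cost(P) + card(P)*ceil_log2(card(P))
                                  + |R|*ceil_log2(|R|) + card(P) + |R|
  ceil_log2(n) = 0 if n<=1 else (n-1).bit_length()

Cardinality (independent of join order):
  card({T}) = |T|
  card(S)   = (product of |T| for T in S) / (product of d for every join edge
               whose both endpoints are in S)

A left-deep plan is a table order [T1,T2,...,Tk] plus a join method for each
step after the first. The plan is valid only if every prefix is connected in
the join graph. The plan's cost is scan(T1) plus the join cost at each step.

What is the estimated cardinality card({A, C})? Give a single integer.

200

Tables in S: A(40), C(20)
Edges inside S: C-A(d=4)
numerator = 40 * 20 = 800
denominator = 4 = 4
card(S) = 800 / 4 = 200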